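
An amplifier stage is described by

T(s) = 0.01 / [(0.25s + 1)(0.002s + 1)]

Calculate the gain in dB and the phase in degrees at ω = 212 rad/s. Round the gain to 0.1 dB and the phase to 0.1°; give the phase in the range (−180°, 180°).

At ω = 212 rad/s:
pole (1 + j212·0.25) = 1 + j53 → |·| ≈ 53.009, ∠ ≈ 88.92°
pole (1 + j212·0.002) = 1 + j0.424 → |·| ≈ 1.0862, ∠ ≈ 22.98°
|T| = 0.01 · 1 / (53.009 · 1.0862) ≈ 0.00017368
Gain = 20 log₁₀(0.00017368) ≈ -75.21 dB
∠T = (0°) − (88.92° + 22.98°) = -111.90°

-75.2 dB, -111.9°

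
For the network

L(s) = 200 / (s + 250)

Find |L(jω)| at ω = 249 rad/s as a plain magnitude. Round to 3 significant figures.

Substitute s = j249:
Numerator: 200 = 200 + j0
Denominator: (j249) + 250 = 250 + j249
|N| = √(200² + 0²) ≈ 200, ∠N ≈ 0.00°
|D| = √(250² + 249²) ≈ 352.85, ∠D ≈ 44.89°
|L| = 200 / 352.85 ≈ 0.56681

0.567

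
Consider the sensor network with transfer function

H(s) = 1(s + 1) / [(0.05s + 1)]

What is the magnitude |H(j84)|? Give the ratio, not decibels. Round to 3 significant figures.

19.5

At ω = 84 rad/s:
zero (1 + j84·1) = 1 + j84 → |·| ≈ 84.006, ∠ ≈ 89.32°
pole (1 + j84·0.05) = 1 + j4.2 → |·| ≈ 4.3174, ∠ ≈ 76.61°
|H| = 1 · 84.006 / (4.3174) ≈ 19.458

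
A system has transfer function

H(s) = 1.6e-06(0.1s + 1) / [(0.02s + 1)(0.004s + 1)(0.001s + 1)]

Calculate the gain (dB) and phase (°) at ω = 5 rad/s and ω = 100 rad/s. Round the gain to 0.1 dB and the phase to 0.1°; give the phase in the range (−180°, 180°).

At ω = 5 rad/s:
zero (1 + j5·0.1) = 1 + j0.5 → |·| ≈ 1.118, ∠ ≈ 26.57°
pole (1 + j5·0.02) = 1 + j0.1 → |·| ≈ 1.005, ∠ ≈ 5.71°
pole (1 + j5·0.004) = 1 + j0.02 → |·| ≈ 1.0002, ∠ ≈ 1.15°
pole (1 + j5·0.001) = 1 + j0.005 → |·| ≈ 1, ∠ ≈ 0.29°
|H| = 1.6e-06 · 1.118 / (1.005 · 1.0002 · 1) ≈ 1.7795e-06
Gain = 20 log₁₀(1.7795e-06) ≈ -114.99 dB
∠H = (26.57°) − (5.71° + 1.15° + 0.29°) = 19.42°

At ω = 100 rad/s:
zero (1 + j100·0.1) = 1 + j10 → |·| ≈ 10.05, ∠ ≈ 84.29°
pole (1 + j100·0.02) = 1 + j2 → |·| ≈ 2.2361, ∠ ≈ 63.43°
pole (1 + j100·0.004) = 1 + j0.4 → |·| ≈ 1.077, ∠ ≈ 21.80°
pole (1 + j100·0.001) = 1 + j0.1 → |·| ≈ 1.005, ∠ ≈ 5.71°
|H| = 1.6e-06 · 10.05 / (2.2361 · 1.077 · 1.005) ≈ 6.6437e-06
Gain = 20 log₁₀(6.6437e-06) ≈ -103.55 dB
∠H = (84.29°) − (63.43° + 21.80° + 5.71°) = -6.65°

ω = 5: -115.0 dB, 19.4°; ω = 100: -103.6 dB, -6.7°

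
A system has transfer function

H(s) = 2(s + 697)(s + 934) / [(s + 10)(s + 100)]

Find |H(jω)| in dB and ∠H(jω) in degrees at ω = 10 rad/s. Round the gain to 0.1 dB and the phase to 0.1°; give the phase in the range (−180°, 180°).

At s = jω = j10:
zero (s+697): 697 + j10 → |·| = √(697²+10²) = √485909 ≈ 697.07, ∠ = arctan(10/697) ≈ 0.82°
zero (s+934): 934 + j10 → |·| = √(934²+10²) = √872456 ≈ 934.05, ∠ = arctan(10/934) ≈ 0.61°
pole (s+10): 10 + j10 → |·| = √(10²+10²) = √200 ≈ 14.142, ∠ = arctan(10/10) ≈ 45.00°
pole (s+100): 100 + j10 → |·| = √(100²+10²) = √10100 ≈ 100.5, ∠ = arctan(10/100) ≈ 5.71°
|H| = 2 · 6.511e+05 / 1421.3 ≈ 916.2
Gain = 20 log₁₀(916.2) ≈ 59.24 dB
∠H = 1.43° − 50.71° = -49.28°

59.2 dB, -49.3°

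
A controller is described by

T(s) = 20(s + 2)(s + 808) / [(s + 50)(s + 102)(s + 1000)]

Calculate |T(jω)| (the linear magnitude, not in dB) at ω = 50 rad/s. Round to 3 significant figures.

0.101

At s = jω = j50:
zero (s+2): 2 + j50 → |·| = √(2²+50²) = √2504 ≈ 50.04, ∠ = arctan(50/2) ≈ 87.71°
zero (s+808): 808 + j50 → |·| = √(808²+50²) = √655364 ≈ 809.55, ∠ = arctan(50/808) ≈ 3.54°
pole (s+50): 50 + j50 → |·| = √(50²+50²) = √5000 ≈ 70.711, ∠ = arctan(50/50) ≈ 45.00°
pole (s+102): 102 + j50 → |·| = √(102²+50²) = √12904 ≈ 113.6, ∠ = arctan(50/102) ≈ 26.11°
pole (s+1000): 1000 + j50 → |·| = √(1000²+50²) = √1002500 ≈ 1001.2, ∠ = arctan(50/1000) ≈ 2.86°
|T| = 20 · 40510 / 8.0424e+06 ≈ 0.10074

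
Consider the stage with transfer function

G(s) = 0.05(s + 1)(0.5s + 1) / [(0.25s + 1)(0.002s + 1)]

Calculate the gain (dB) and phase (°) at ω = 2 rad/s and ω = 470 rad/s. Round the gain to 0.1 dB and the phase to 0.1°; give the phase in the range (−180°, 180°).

ω = 2: -17.0 dB, 81.6°; ω = 470: 30.7 dB, 46.9°

At ω = 2 rad/s:
zero (1 + j2·1) = 1 + j2 → |·| ≈ 2.2361, ∠ ≈ 63.43°
zero (1 + j2·0.5) = 1 + j1 → |·| ≈ 1.4142, ∠ ≈ 45.00°
pole (1 + j2·0.25) = 1 + j0.5 → |·| ≈ 1.118, ∠ ≈ 26.57°
pole (1 + j2·0.002) = 1 + j0.004 → |·| ≈ 1, ∠ ≈ 0.23°
|G| = 0.05 · 2.2361 · 1.4142 / (1.118 · 1) ≈ 0.14143
Gain = 20 log₁₀(0.14143) ≈ -16.99 dB
∠G = (63.43° + 45.00°) − (26.57° + 0.23°) = 81.63°

At ω = 470 rad/s:
zero (1 + j470·1) = 1 + j470 → |·| ≈ 470, ∠ ≈ 89.88°
zero (1 + j470·0.5) = 1 + j235 → |·| ≈ 235, ∠ ≈ 89.76°
pole (1 + j470·0.25) = 1 + j117.5 → |·| ≈ 117.5, ∠ ≈ 89.51°
pole (1 + j470·0.002) = 1 + j0.94 → |·| ≈ 1.3724, ∠ ≈ 43.23°
|G| = 0.05 · 470 · 235 / (117.5 · 1.3724) ≈ 34.247
Gain = 20 log₁₀(34.247) ≈ 30.69 dB
∠G = (89.88° + 89.76°) − (89.51° + 43.23°) = 46.90°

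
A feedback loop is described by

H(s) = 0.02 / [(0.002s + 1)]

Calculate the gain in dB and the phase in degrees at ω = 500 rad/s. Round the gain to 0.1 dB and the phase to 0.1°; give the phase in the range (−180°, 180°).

-37.0 dB, -45.0°

At ω = 500 rad/s:
pole (1 + j500·0.002) = 1 + j1 → |·| ≈ 1.4142, ∠ ≈ 45.00°
|H| = 0.02 · 1 / (1.4142) ≈ 0.014142
Gain = 20 log₁₀(0.014142) ≈ -36.99 dB
∠H = (0°) − (45.00°) = -45.00°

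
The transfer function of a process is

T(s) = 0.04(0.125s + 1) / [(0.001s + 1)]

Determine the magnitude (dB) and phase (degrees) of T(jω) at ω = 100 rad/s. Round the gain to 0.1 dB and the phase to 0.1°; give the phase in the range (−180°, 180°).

At ω = 100 rad/s:
zero (1 + j100·0.125) = 1 + j12.5 → |·| ≈ 12.54, ∠ ≈ 85.43°
pole (1 + j100·0.001) = 1 + j0.1 → |·| ≈ 1.005, ∠ ≈ 5.71°
|T| = 0.04 · 12.54 / (1.005) ≈ 0.4991
Gain = 20 log₁₀(0.4991) ≈ -6.04 dB
∠T = (85.43°) − (5.71°) = 79.72°

-6.0 dB, 79.7°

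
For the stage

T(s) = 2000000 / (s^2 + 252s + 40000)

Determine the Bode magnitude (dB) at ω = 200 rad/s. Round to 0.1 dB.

32.0 dB

At s = jω = j200:
quadratic: (j200)² + 252·j200 + 40000 = 0 + j50400 → |·| ≈ 50400, ∠ ≈ 90.00°
|T| = 2000000 / 50400 ≈ 39.683
Gain = 20 log₁₀(39.683) ≈ 31.97 dB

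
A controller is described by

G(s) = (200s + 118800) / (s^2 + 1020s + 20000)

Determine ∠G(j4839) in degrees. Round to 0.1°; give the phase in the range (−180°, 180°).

-85.1°

Substitute s = j4839:
Numerator: 200(j4839) + 118800 = 118800 + j967800
Denominator: (j4839)^2 + 1020(j4839) + 20000 = -23395921 + j4935780
|N| = √(118800² + 967800²) ≈ 9.7506e+05, ∠N ≈ 83.00°
|D| = √(23395921² + 4935780²) ≈ 2.3911e+07, ∠D ≈ 168.09°
∠G = 83.00° − 168.09° = -85.09°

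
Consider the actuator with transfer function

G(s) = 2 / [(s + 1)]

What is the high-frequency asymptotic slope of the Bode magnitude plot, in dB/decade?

Each pole contributes −20 dB/decade at high frequency; each zero contributes +20 dB/decade.
Net: 0 zero(s) − 1 pole(s) → -20 dB/decade.

-20 dB/decade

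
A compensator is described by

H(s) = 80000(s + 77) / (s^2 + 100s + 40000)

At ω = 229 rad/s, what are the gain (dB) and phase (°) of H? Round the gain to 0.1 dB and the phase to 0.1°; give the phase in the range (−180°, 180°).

At s = jω = j229:
zero (s+77): 77 + j229 → |·| = √(77²+229²) = √58370 ≈ 241.6, ∠ = arctan(229/77) ≈ 71.42°
quadratic: (j229)² + 100·j229 + 40000 = -12441 + j22900 → |·| ≈ 26061, ∠ ≈ 118.51°
|H| = 80000 · 241.6 / 26061 ≈ 741.64
Gain = 20 log₁₀(741.64) ≈ 57.40 dB
∠H = 71.42° − 118.51° = -47.09°

57.4 dB, -47.1°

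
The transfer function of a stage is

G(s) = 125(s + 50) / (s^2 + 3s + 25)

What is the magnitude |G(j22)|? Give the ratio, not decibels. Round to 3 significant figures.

14.7

At s = jω = j22:
zero (s+50): 50 + j22 → |·| = √(50²+22²) = √2984 ≈ 54.626, ∠ = arctan(22/50) ≈ 23.75°
quadratic: (j22)² + 3·j22 + 25 = -459 + j66 → |·| ≈ 463.72, ∠ ≈ 171.82°
|G| = 125 · 54.626 / 463.72 ≈ 14.725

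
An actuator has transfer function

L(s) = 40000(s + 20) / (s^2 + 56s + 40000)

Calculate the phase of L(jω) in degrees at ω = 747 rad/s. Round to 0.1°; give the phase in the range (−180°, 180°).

At s = jω = j747:
zero (s+20): 20 + j747 → |·| = √(20²+747²) = √558409 ≈ 747.27, ∠ = arctan(747/20) ≈ 88.47°
quadratic: (j747)² + 56·j747 + 40000 = -518009 + j41832 → |·| ≈ 5.197e+05, ∠ ≈ 175.38°
∠L = 88.47° − 175.38° = -86.91°

-86.9°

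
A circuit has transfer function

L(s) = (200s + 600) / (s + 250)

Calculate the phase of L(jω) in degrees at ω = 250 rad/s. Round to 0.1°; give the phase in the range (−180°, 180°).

Substitute s = j250:
Numerator: 200(j250) + 600 = 600 + j50000
Denominator: (j250) + 250 = 250 + j250
|N| = √(600² + 50000²) ≈ 50004, ∠N ≈ 89.31°
|D| = √(250² + 250²) ≈ 353.55, ∠D ≈ 45.00°
∠L = 89.31° − 45.00° = 44.31°

44.3°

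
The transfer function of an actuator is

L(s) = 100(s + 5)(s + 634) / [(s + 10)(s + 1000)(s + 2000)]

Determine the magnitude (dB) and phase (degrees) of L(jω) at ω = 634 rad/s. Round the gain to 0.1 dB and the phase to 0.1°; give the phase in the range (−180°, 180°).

-28.9 dB, -4.5°

At s = jω = j634:
zero (s+5): 5 + j634 → |·| = √(5²+634²) = √401981 ≈ 634.02, ∠ = arctan(634/5) ≈ 89.55°
zero (s+634): 634 + j634 → |·| = √(634²+634²) = √803912 ≈ 896.61, ∠ = arctan(634/634) ≈ 45.00°
pole (s+10): 10 + j634 → |·| = √(10²+634²) = √402056 ≈ 634.08, ∠ = arctan(634/10) ≈ 89.10°
pole (s+1000): 1000 + j634 → |·| = √(1000²+634²) = √1401956 ≈ 1184, ∠ = arctan(634/1000) ≈ 32.37°
pole (s+2000): 2000 + j634 → |·| = √(2000²+634²) = √4401956 ≈ 2098.1, ∠ = arctan(634/2000) ≈ 17.59°
|L| = 100 · 5.6847e+05 / 1.5752e+09 ≈ 0.036089
Gain = 20 log₁₀(0.036089) ≈ -28.85 dB
∠L = 134.55° − 139.06° = -4.51°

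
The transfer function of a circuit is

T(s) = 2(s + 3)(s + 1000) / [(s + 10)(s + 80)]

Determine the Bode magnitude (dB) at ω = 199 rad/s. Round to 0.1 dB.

At s = jω = j199:
zero (s+3): 3 + j199 → |·| = √(3²+199²) = √39610 ≈ 199.02, ∠ = arctan(199/3) ≈ 89.14°
zero (s+1000): 1000 + j199 → |·| = √(1000²+199²) = √1039601 ≈ 1019.6, ∠ = arctan(199/1000) ≈ 11.25°
pole (s+10): 10 + j199 → |·| = √(10²+199²) = √39701 ≈ 199.25, ∠ = arctan(199/10) ≈ 87.12°
pole (s+80): 80 + j199 → |·| = √(80²+199²) = √46001 ≈ 214.48, ∠ = arctan(199/80) ≈ 68.10°
|T| = 2 · 2.0292e+05 / 42735 ≈ 9.4967
Gain = 20 log₁₀(9.4967) ≈ 19.55 dB

19.6 dB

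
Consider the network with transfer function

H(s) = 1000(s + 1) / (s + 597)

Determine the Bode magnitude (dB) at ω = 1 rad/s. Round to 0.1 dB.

At s = jω = j1:
zero (s+1): 1 + j1 → |·| = √(1²+1²) = √2 ≈ 1.4142, ∠ = arctan(1/1) ≈ 45.00°
pole (s+597): 597 + j1 → |·| = √(597²+1²) = √356410 ≈ 597, ∠ = arctan(1/597) ≈ 0.10°
|H| = 1000 · 1.4142 / 597 ≈ 2.3688
Gain = 20 log₁₀(2.3688) ≈ 7.49 dB

7.5 dB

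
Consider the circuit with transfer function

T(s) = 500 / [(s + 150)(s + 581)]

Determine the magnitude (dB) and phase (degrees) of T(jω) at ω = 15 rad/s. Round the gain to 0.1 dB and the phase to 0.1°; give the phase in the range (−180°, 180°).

-44.9 dB, -7.2°

At s = jω = j15:
pole (s+150): 150 + j15 → |·| = √(150²+15²) = √22725 ≈ 150.75, ∠ = arctan(15/150) ≈ 5.71°
pole (s+581): 581 + j15 → |·| = √(581²+15²) = √337786 ≈ 581.19, ∠ = arctan(15/581) ≈ 1.48°
|T| = 500 / 87614 ≈ 0.0057069
Gain = 20 log₁₀(0.0057069) ≈ -44.87 dB
∠T = 0.00° − 7.19° = -7.19°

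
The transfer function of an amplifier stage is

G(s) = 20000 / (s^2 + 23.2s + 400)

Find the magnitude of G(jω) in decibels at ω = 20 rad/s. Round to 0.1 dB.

32.7 dB

At s = jω = j20:
quadratic: (j20)² + 23.2·j20 + 400 = 0 + j464 → |·| ≈ 464, ∠ ≈ 90.00°
|G| = 20000 / 464 ≈ 43.103
Gain = 20 log₁₀(43.103) ≈ 32.69 dB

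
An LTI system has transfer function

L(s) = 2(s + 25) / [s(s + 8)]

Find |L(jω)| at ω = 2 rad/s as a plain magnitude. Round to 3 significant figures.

3.04

At s = jω = j2:
zero (s+25): 25 + j2 → |·| = √(25²+2²) = √629 ≈ 25.08, ∠ = arctan(2/25) ≈ 4.57°
pole (s+8): 8 + j2 → |·| = √(8²+2²) = √68 ≈ 8.2462, ∠ = arctan(2/8) ≈ 14.04°
pole at origin: |s| = 2, ∠ = 90.00° (in denominator)
|L| = 2 · 25.08 / 16.492 ≈ 3.0415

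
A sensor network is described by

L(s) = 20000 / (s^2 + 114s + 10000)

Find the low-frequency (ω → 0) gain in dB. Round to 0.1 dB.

L(0) = 20000 / 10000 = 2
20 log₁₀(2) ≈ 6.02 dB

6.0 dB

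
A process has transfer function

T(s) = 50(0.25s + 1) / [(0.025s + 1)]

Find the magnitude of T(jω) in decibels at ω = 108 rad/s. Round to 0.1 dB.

53.4 dB

At ω = 108 rad/s:
zero (1 + j108·0.25) = 1 + j27 → |·| ≈ 27.019, ∠ ≈ 87.88°
pole (1 + j108·0.025) = 1 + j2.7 → |·| ≈ 2.8792, ∠ ≈ 69.68°
|T| = 50 · 27.019 / (2.8792) ≈ 469.21
Gain = 20 log₁₀(469.21) ≈ 53.43 dB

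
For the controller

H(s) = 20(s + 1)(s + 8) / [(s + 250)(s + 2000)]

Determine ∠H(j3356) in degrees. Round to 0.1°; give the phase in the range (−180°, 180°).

34.9°

At s = jω = j3356:
zero (s+1): 1 + j3356 → |·| = √(1²+3356²) = √11262737 ≈ 3356, ∠ = arctan(3356/1) ≈ 89.98°
zero (s+8): 8 + j3356 → |·| = √(8²+3356²) = √11262800 ≈ 3356, ∠ = arctan(3356/8) ≈ 89.86°
pole (s+250): 250 + j3356 → |·| = √(250²+3356²) = √11325236 ≈ 3365.3, ∠ = arctan(3356/250) ≈ 85.74°
pole (s+2000): 2000 + j3356 → |·| = √(2000²+3356²) = √15262736 ≈ 3906.8, ∠ = arctan(3356/2000) ≈ 59.21°
∠H = 179.84° − 144.95° = 34.89°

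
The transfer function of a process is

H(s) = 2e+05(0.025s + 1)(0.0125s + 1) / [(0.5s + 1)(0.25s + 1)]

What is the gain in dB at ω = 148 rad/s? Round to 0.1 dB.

At ω = 148 rad/s:
zero (1 + j148·0.025) = 1 + j3.7 → |·| ≈ 3.8328, ∠ ≈ 74.88°
zero (1 + j148·0.0125) = 1 + j1.85 → |·| ≈ 2.103, ∠ ≈ 61.61°
pole (1 + j148·0.5) = 1 + j74 → |·| ≈ 74.007, ∠ ≈ 89.23°
pole (1 + j148·0.25) = 1 + j37 → |·| ≈ 37.014, ∠ ≈ 88.45°
|H| = 2e+05 · 3.8328 · 2.103 / (74.007 · 37.014) ≈ 588.5
Gain = 20 log₁₀(588.5) ≈ 55.39 dB

55.4 dB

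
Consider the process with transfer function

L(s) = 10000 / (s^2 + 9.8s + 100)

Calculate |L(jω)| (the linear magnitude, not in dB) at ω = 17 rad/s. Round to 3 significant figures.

39.7

At s = jω = j17:
quadratic: (j17)² + 9.8·j17 + 100 = -189 + j166.6 → |·| ≈ 251.95, ∠ ≈ 138.60°
|L| = 10000 / 251.95 ≈ 39.69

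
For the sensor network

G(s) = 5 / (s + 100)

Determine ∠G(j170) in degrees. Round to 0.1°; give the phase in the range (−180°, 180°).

At s = jω = j170:
pole (s+100): 100 + j170 → |·| = √(100²+170²) = √38900 ≈ 197.23, ∠ = arctan(170/100) ≈ 59.53°
∠G = 0.00° − 59.53° = -59.53°

-59.5°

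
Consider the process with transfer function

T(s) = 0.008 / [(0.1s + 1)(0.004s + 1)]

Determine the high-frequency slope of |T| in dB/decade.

Each pole contributes −20 dB/decade at high frequency; each zero contributes +20 dB/decade.
Net: 0 zero(s) − 2 pole(s) → -40 dB/decade.

-40 dB/decade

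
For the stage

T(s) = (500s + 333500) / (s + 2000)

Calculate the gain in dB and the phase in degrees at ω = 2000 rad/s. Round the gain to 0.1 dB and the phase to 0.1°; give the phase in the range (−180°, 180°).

Substitute s = j2000:
Numerator: 500(j2000) + 333500 = 333500 + j1000000
Denominator: (j2000) + 2000 = 2000 + j2000
|N| = √(333500² + 1000000²) ≈ 1.0541e+06, ∠N ≈ 71.56°
|D| = √(2000² + 2000²) ≈ 2828.4, ∠D ≈ 45.00°
|T| = 1.0541e+06 / 2828.4 ≈ 372.68
Gain = 20 log₁₀(372.68) ≈ 51.43 dB
∠T = 71.56° − 45.00° = 26.56°

51.4 dB, 26.6°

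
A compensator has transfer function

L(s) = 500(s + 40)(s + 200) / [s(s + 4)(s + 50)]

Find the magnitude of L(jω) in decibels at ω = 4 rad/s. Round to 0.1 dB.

71.0 dB

At s = jω = j4:
zero (s+40): 40 + j4 → |·| = √(40²+4²) = √1616 ≈ 40.2, ∠ = arctan(4/40) ≈ 5.71°
zero (s+200): 200 + j4 → |·| = √(200²+4²) = √40016 ≈ 200.04, ∠ = arctan(4/200) ≈ 1.15°
pole (s+4): 4 + j4 → |·| = √(4²+4²) = √32 ≈ 5.6569, ∠ = arctan(4/4) ≈ 45.00°
pole (s+50): 50 + j4 → |·| = √(50²+4²) = √2516 ≈ 50.16, ∠ = arctan(4/50) ≈ 4.57°
pole at origin: |s| = 4, ∠ = 90.00° (in denominator)
|L| = 500 · 8041.6 / 1135 ≈ 3542.6
Gain = 20 log₁₀(3542.6) ≈ 70.99 dB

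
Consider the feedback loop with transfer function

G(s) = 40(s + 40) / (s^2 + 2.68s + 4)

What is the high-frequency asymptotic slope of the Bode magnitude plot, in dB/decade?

-20 dB/decade

Each pole contributes −20 dB/decade at high frequency; each zero contributes +20 dB/decade.
Net: 1 zero(s) − 2 pole(s) → -20 dB/decade.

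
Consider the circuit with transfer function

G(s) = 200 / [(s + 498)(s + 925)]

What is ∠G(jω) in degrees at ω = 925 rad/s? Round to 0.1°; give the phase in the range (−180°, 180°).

-106.7°

At s = jω = j925:
pole (s+498): 498 + j925 → |·| = √(498²+925²) = √1103629 ≈ 1050.5, ∠ = arctan(925/498) ≈ 61.70°
pole (s+925): 925 + j925 → |·| = √(925²+925²) = √1711250 ≈ 1308.1, ∠ = arctan(925/925) ≈ 45.00°
∠G = 0.00° − 106.70° = -106.70°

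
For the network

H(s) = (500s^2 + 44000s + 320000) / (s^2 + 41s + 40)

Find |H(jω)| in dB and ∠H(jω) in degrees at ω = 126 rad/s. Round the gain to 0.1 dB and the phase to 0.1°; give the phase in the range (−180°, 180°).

Substitute s = j126:
Numerator: 500(j126)^2 + 44000(j126) + 320000 = -7618000 + j5544000
Denominator: (j126)^2 + 41(j126) + 40 = -15836 + j5166
|N| = √(7618000² + 5544000²) ≈ 9.4218e+06, ∠N ≈ 143.95°
|D| = √(15836² + 5166²) ≈ 16657, ∠D ≈ 161.93°
|H| = 9.4218e+06 / 16657 ≈ 565.64
Gain = 20 log₁₀(565.64) ≈ 55.05 dB
∠H = 143.95° − 161.93° = -17.98°

55.1 dB, -18.0°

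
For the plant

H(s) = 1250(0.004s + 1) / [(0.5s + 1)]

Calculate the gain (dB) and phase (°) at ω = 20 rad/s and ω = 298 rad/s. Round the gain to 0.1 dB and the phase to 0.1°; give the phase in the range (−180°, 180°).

At ω = 20 rad/s:
zero (1 + j20·0.004) = 1 + j0.08 → |·| ≈ 1.0032, ∠ ≈ 4.57°
pole (1 + j20·0.5) = 1 + j10 → |·| ≈ 10.05, ∠ ≈ 84.29°
|H| = 1250 · 1.0032 / (10.05) ≈ 124.78
Gain = 20 log₁₀(124.78) ≈ 41.92 dB
∠H = (4.57°) − (84.29°) = -79.72°

At ω = 298 rad/s:
zero (1 + j298·0.004) = 1 + j1.192 → |·| ≈ 1.5559, ∠ ≈ 50.01°
pole (1 + j298·0.5) = 1 + j149 → |·| ≈ 149, ∠ ≈ 89.62°
|H| = 1250 · 1.5559 / (149) ≈ 13.053
Gain = 20 log₁₀(13.053) ≈ 22.31 dB
∠H = (50.01°) − (89.62°) = -39.61°

ω = 20: 41.9 dB, -79.7°; ω = 298: 22.3 dB, -39.6°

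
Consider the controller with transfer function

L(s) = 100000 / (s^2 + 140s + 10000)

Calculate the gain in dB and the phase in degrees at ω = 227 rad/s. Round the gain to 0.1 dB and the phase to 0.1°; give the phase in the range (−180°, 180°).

At s = jω = j227:
quadratic: (j227)² + 140·j227 + 10000 = -41529 + j31780 → |·| ≈ 52294, ∠ ≈ 142.58°
|L| = 100000 / 52294 ≈ 1.9123
Gain = 20 log₁₀(1.9123) ≈ 5.63 dB
∠L = 0.00° − 142.58° = -142.58°

5.6 dB, -142.6°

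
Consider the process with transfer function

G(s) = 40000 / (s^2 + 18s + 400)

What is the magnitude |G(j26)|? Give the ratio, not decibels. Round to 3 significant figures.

At s = jω = j26:
quadratic: (j26)² + 18·j26 + 400 = -276 + j468 → |·| ≈ 543.32, ∠ ≈ 120.53°
|G| = 40000 / 543.32 ≈ 73.621

73.6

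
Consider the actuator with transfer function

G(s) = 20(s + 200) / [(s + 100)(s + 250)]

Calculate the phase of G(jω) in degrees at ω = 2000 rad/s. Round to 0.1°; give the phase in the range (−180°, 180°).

At s = jω = j2000:
zero (s+200): 200 + j2000 → |·| = √(200²+2000²) = √4040000 ≈ 2010, ∠ = arctan(2000/200) ≈ 84.29°
pole (s+100): 100 + j2000 → |·| = √(100²+2000²) = √4010000 ≈ 2002.5, ∠ = arctan(2000/100) ≈ 87.14°
pole (s+250): 250 + j2000 → |·| = √(250²+2000²) = √4062500 ≈ 2015.6, ∠ = arctan(2000/250) ≈ 82.87°
∠G = 84.29° − 170.01° = -85.72°

-85.7°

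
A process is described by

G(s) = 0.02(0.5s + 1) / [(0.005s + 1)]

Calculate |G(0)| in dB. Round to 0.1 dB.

-34.0 dB

G(0) = 0.02 · 1 / 1 = 0.02
20 log₁₀(0.02) ≈ -33.98 dB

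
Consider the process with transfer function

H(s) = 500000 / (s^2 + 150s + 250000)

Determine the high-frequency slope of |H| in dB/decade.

-40 dB/decade

Each pole contributes −20 dB/decade at high frequency; each zero contributes +20 dB/decade.
Net: 0 zero(s) − 2 pole(s) → -40 dB/decade.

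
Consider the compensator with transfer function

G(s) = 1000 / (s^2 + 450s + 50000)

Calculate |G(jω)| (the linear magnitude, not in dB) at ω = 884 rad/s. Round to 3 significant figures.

0.00120

Substitute s = j884:
Numerator: 1000 = 1000 + j0
Denominator: (j884)^2 + 450(j884) + 50000 = -731456 + j397800
|N| = √(1000² + 0²) ≈ 1000, ∠N ≈ 0.00°
|D| = √(731456² + 397800²) ≈ 8.3263e+05, ∠D ≈ 151.46°
|G| = 1000 / 8.3263e+05 ≈ 0.001201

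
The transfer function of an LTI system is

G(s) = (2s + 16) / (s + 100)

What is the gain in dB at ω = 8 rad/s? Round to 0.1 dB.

-12.9 dB

Substitute s = j8:
Numerator: 2(j8) + 16 = 16 + j16
Denominator: (j8) + 100 = 100 + j8
|N| = √(16² + 16²) ≈ 22.627, ∠N ≈ 45.00°
|D| = √(100² + 8²) ≈ 100.32, ∠D ≈ 4.57°
|G| = 22.627 / 100.32 ≈ 0.22555
Gain = 20 log₁₀(0.22555) ≈ -12.94 dB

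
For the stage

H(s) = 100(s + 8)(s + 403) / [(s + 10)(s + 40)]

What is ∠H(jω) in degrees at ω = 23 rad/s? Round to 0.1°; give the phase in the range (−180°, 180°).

-22.3°

At s = jω = j23:
zero (s+8): 8 + j23 → |·| = √(8²+23²) = √593 ≈ 24.352, ∠ = arctan(23/8) ≈ 70.82°
zero (s+403): 403 + j23 → |·| = √(403²+23²) = √162938 ≈ 403.66, ∠ = arctan(23/403) ≈ 3.27°
pole (s+10): 10 + j23 → |·| = √(10²+23²) = √629 ≈ 25.08, ∠ = arctan(23/10) ≈ 66.50°
pole (s+40): 40 + j23 → |·| = √(40²+23²) = √2129 ≈ 46.141, ∠ = arctan(23/40) ≈ 29.90°
∠H = 74.09° − 96.40° = -22.31°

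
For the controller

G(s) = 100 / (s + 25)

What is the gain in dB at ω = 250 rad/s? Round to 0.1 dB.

-8.0 dB

Substitute s = j250:
Numerator: 100 = 100 + j0
Denominator: (j250) + 25 = 25 + j250
|N| = √(100² + 0²) ≈ 100, ∠N ≈ 0.00°
|D| = √(25² + 250²) ≈ 251.25, ∠D ≈ 84.29°
|G| = 100 / 251.25 ≈ 0.39801
Gain = 20 log₁₀(0.39801) ≈ -8.00 dB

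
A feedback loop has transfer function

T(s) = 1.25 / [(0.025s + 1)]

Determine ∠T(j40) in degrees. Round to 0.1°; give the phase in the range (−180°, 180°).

At ω = 40 rad/s:
pole (1 + j40·0.025) = 1 + j1 → |·| ≈ 1.4142, ∠ ≈ 45.00°
∠T = (0°) − (45.00°) = -45.00°

-45.0°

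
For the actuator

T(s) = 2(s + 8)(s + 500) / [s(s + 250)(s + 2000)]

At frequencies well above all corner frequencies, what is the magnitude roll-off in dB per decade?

Each pole contributes −20 dB/decade at high frequency; each zero contributes +20 dB/decade.
Net: 2 zero(s) − 3 pole(s) → -20 dB/decade.

-20 dB/decade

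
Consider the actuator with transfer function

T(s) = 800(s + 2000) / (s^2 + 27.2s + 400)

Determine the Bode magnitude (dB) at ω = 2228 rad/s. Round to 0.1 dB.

-6.3 dB

At s = jω = j2228:
zero (s+2000): 2000 + j2228 → |·| = √(2000²+2228²) = √8963984 ≈ 2994, ∠ = arctan(2228/2000) ≈ 48.09°
quadratic: (j2228)² + 27.2·j2228 + 400 = -4963584 + j60601.6 → |·| ≈ 4.964e+06, ∠ ≈ 179.30°
|T| = 800 · 2994 / 4.964e+06 ≈ 0.48251
Gain = 20 log₁₀(0.48251) ≈ -6.33 dB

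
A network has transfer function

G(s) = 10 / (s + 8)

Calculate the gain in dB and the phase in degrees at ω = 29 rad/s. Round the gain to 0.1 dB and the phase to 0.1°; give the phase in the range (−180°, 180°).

-9.6 dB, -74.6°

Substitute s = j29:
Numerator: 10 = 10 + j0
Denominator: (j29) + 8 = 8 + j29
|N| = √(10² + 0²) ≈ 10, ∠N ≈ 0.00°
|D| = √(8² + 29²) ≈ 30.083, ∠D ≈ 74.58°
|G| = 10 / 30.083 ≈ 0.33241
Gain = 20 log₁₀(0.33241) ≈ -9.57 dB
∠G = 0.00° − 74.58° = -74.58°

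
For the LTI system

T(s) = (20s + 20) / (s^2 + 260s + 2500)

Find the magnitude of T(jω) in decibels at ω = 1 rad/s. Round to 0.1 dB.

Substitute s = j1:
Numerator: 20(j1) + 20 = 20 + j20
Denominator: (j1)^2 + 260(j1) + 2500 = 2499 + j260
|N| = √(20² + 20²) ≈ 28.284, ∠N ≈ 45.00°
|D| = √(2499² + 260²) ≈ 2512.5, ∠D ≈ 5.94°
|T| = 28.284 / 2512.5 ≈ 0.011257
Gain = 20 log₁₀(0.011257) ≈ -38.97 dB

-39.0 dB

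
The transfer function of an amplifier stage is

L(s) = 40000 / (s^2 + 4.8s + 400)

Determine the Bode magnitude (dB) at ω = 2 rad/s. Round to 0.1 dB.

At s = jω = j2:
quadratic: (j2)² + 4.8·j2 + 400 = 396 + j9.6 → |·| ≈ 396.12, ∠ ≈ 1.39°
|L| = 40000 / 396.12 ≈ 100.98
Gain = 20 log₁₀(100.98) ≈ 40.08 dB

40.1 dB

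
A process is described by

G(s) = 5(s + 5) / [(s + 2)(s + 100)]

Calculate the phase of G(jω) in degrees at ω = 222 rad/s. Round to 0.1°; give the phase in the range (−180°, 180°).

At s = jω = j222:
zero (s+5): 5 + j222 → |·| = √(5²+222²) = √49309 ≈ 222.06, ∠ = arctan(222/5) ≈ 88.71°
pole (s+2): 2 + j222 → |·| = √(2²+222²) = √49288 ≈ 222.01, ∠ = arctan(222/2) ≈ 89.48°
pole (s+100): 100 + j222 → |·| = √(100²+222²) = √59284 ≈ 243.48, ∠ = arctan(222/100) ≈ 65.75°
∠G = 88.71° − 155.23° = -66.52°

-66.5°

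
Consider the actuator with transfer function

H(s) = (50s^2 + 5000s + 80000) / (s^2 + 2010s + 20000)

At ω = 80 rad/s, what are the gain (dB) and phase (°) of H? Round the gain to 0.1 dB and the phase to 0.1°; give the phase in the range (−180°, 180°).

Substitute s = j80:
Numerator: 50(j80)^2 + 5000(j80) + 80000 = -240000 + j400000
Denominator: (j80)^2 + 2010(j80) + 20000 = 13600 + j160800
|N| = √(240000² + 400000²) ≈ 4.6648e+05, ∠N ≈ 120.96°
|D| = √(13600² + 160800²) ≈ 1.6137e+05, ∠D ≈ 85.17°
|H| = 4.6648e+05 / 1.6137e+05 ≈ 2.8907
Gain = 20 log₁₀(2.8907) ≈ 9.22 dB
∠H = 120.96° − 85.17° = 35.79°

9.2 dB, 35.8°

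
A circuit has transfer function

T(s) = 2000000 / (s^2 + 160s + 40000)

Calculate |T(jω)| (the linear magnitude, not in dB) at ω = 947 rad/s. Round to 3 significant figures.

2.30

At s = jω = j947:
quadratic: (j947)² + 160·j947 + 40000 = -856809 + j151520 → |·| ≈ 8.701e+05, ∠ ≈ 169.97°
|T| = 2000000 / 8.701e+05 ≈ 2.2986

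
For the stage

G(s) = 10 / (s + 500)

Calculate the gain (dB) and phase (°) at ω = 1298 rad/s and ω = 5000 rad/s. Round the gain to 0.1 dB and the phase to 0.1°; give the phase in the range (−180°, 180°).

ω = 1298: -42.9 dB, -68.9°; ω = 5000: -54.0 dB, -84.3°

Substitute s = j1298:
Numerator: 10 = 10 + j0
Denominator: (j1298) + 500 = 500 + j1298
|N| = √(10² + 0²) ≈ 10, ∠N ≈ 0.00°
|D| = √(500² + 1298²) ≈ 1391, ∠D ≈ 68.93°
|G| = 10 / 1391 ≈ 0.0071891
Gain = 20 log₁₀(0.0071891) ≈ -42.87 dB
∠G = 0.00° − 68.93° = -68.93°

Substitute s = j5000:
Numerator: 10 = 10 + j0
Denominator: (j5000) + 500 = 500 + j5000
|N| = √(10² + 0²) ≈ 10, ∠N ≈ 0.00°
|D| = √(500² + 5000²) ≈ 5024.9, ∠D ≈ 84.29°
|G| = 10 / 5024.9 ≈ 0.0019901
Gain = 20 log₁₀(0.0019901) ≈ -54.02 dB
∠G = 0.00° − 84.29° = -84.29°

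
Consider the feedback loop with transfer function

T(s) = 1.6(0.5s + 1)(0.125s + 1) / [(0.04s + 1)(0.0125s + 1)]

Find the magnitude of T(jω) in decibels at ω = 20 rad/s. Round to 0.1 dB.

30.3 dB

At ω = 20 rad/s:
zero (1 + j20·0.5) = 1 + j10 → |·| ≈ 10.05, ∠ ≈ 84.29°
zero (1 + j20·0.125) = 1 + j2.5 → |·| ≈ 2.6926, ∠ ≈ 68.20°
pole (1 + j20·0.04) = 1 + j0.8 → |·| ≈ 1.2806, ∠ ≈ 38.66°
pole (1 + j20·0.0125) = 1 + j0.25 → |·| ≈ 1.0308, ∠ ≈ 14.04°
|T| = 1.6 · 10.05 · 2.6926 / (1.2806 · 1.0308) ≈ 32.8
Gain = 20 log₁₀(32.8) ≈ 30.32 dB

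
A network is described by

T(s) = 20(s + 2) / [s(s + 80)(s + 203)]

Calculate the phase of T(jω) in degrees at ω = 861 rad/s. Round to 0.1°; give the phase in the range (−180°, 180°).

-161.6°

At s = jω = j861:
zero (s+2): 2 + j861 → |·| = √(2²+861²) = √741325 ≈ 861, ∠ = arctan(861/2) ≈ 89.87°
pole (s+80): 80 + j861 → |·| = √(80²+861²) = √747721 ≈ 864.71, ∠ = arctan(861/80) ≈ 84.69°
pole (s+203): 203 + j861 → |·| = √(203²+861²) = √782530 ≈ 884.61, ∠ = arctan(861/203) ≈ 76.73°
pole at origin: |s| = 861, ∠ = 90.00° (in denominator)
∠T = 89.87° − 251.42° = -161.55°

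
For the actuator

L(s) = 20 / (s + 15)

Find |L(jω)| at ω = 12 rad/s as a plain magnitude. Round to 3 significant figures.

Substitute s = j12:
Numerator: 20 = 20 + j0
Denominator: (j12) + 15 = 15 + j12
|N| = √(20² + 0²) ≈ 20, ∠N ≈ 0.00°
|D| = √(15² + 12²) ≈ 19.209, ∠D ≈ 38.66°
|L| = 20 / 19.209 ≈ 1.0412

1.04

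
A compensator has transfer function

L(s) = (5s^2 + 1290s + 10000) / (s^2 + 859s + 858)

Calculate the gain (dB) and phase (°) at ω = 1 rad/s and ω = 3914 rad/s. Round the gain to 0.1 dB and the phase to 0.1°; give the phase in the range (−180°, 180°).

ω = 1: 18.4 dB, -37.7°; ω = 3914: 13.8 dB, 8.6°

Substitute s = j1:
Numerator: 5(j1)^2 + 1290(j1) + 10000 = 9995 + j1290
Denominator: (j1)^2 + 859(j1) + 858 = 857 + j859
|N| = √(9995² + 1290²) ≈ 10078, ∠N ≈ 7.35°
|D| = √(857² + 859²) ≈ 1213.4, ∠D ≈ 45.07°
|L| = 10078 / 1213.4 ≈ 8.3056
Gain = 20 log₁₀(8.3056) ≈ 18.39 dB
∠L = 7.35° − 45.07° = -37.72°

Substitute s = j3914:
Numerator: 5(j3914)^2 + 1290(j3914) + 10000 = -76586980 + j5049060
Denominator: (j3914)^2 + 859(j3914) + 858 = -15318538 + j3362126
|N| = √(76586980² + 5049060²) ≈ 7.6753e+07, ∠N ≈ 176.23°
|D| = √(15318538² + 3362126²) ≈ 1.5683e+07, ∠D ≈ 167.62°
|L| = 7.6753e+07 / 1.5683e+07 ≈ 4.894
Gain = 20 log₁₀(4.894) ≈ 13.79 dB
∠L = 176.23° − 167.62° = 8.61°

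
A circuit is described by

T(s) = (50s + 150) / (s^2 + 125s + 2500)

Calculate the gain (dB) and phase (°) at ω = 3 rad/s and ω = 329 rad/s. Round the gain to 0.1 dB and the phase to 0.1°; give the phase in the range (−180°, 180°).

ω = 3: -21.5 dB, 36.4°; ω = 329: -16.8 dB, -69.3°

Substitute s = j3:
Numerator: 50(j3) + 150 = 150 + j150
Denominator: (j3)^2 + 125(j3) + 2500 = 2491 + j375
|N| = √(150² + 150²) ≈ 212.13, ∠N ≈ 45.00°
|D| = √(2491² + 375²) ≈ 2519.1, ∠D ≈ 8.56°
|T| = 212.13 / 2519.1 ≈ 0.084209
Gain = 20 log₁₀(0.084209) ≈ -21.49 dB
∠T = 45.00° − 8.56° = 36.44°

Substitute s = j329:
Numerator: 50(j329) + 150 = 150 + j16450
Denominator: (j329)^2 + 125(j329) + 2500 = -105741 + j41125
|N| = √(150² + 16450²) ≈ 16451, ∠N ≈ 89.48°
|D| = √(105741² + 41125²) ≈ 1.1346e+05, ∠D ≈ 158.75°
|T| = 16451 / 1.1346e+05 ≈ 0.14499
Gain = 20 log₁₀(0.14499) ≈ -16.77 dB
∠T = 89.48° − 158.75° = -69.27°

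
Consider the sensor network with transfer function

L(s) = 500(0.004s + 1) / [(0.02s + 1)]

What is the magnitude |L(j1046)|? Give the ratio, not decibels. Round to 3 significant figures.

103

At ω = 1046 rad/s:
zero (1 + j1046·0.004) = 1 + j4.184 → |·| ≈ 4.3018, ∠ ≈ 76.56°
pole (1 + j1046·0.02) = 1 + j20.92 → |·| ≈ 20.944, ∠ ≈ 87.26°
|L| = 500 · 4.3018 / (20.944) ≈ 102.7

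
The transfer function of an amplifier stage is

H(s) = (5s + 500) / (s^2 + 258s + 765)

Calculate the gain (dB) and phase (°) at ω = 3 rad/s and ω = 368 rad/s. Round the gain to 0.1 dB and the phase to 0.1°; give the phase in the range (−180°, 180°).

ω = 3: -6.7 dB, -44.0°; ω = 368: -38.7 dB, -70.0°

Substitute s = j3:
Numerator: 5(j3) + 500 = 500 + j15
Denominator: (j3)^2 + 258(j3) + 765 = 756 + j774
|N| = √(500² + 15²) ≈ 500.22, ∠N ≈ 1.72°
|D| = √(756² + 774²) ≈ 1081.9, ∠D ≈ 45.67°
|H| = 500.22 / 1081.9 ≈ 0.46235
Gain = 20 log₁₀(0.46235) ≈ -6.70 dB
∠H = 1.72° − 45.67° = -43.95°

Substitute s = j368:
Numerator: 5(j368) + 500 = 500 + j1840
Denominator: (j368)^2 + 258(j368) + 765 = -134659 + j94944
|N| = √(500² + 1840²) ≈ 1906.7, ∠N ≈ 74.80°
|D| = √(134659² + 94944²) ≈ 1.6476e+05, ∠D ≈ 144.81°
|H| = 1906.7 / 1.6476e+05 ≈ 0.011573
Gain = 20 log₁₀(0.011573) ≈ -38.73 dB
∠H = 74.80° − 144.81° = -70.01°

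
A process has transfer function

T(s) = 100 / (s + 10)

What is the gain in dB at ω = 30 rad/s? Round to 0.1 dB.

10.0 dB

At s = jω = j30:
pole (s+10): 10 + j30 → |·| = √(10²+30²) = √1000 ≈ 31.623, ∠ = arctan(30/10) ≈ 71.57°
|T| = 100 / 31.623 ≈ 3.1623
Gain = 20 log₁₀(3.1623) ≈ 10.00 dB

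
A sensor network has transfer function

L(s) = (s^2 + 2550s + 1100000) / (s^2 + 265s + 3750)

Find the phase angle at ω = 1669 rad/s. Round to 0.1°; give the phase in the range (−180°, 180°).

Substitute s = j1669:
Numerator: (j1669)^2 + 2550(j1669) + 1100000 = -1685561 + j4255950
Denominator: (j1669)^2 + 265(j1669) + 3750 = -2781811 + j442285
|N| = √(1685561² + 4255950²) ≈ 4.5776e+06, ∠N ≈ 111.61°
|D| = √(2781811² + 442285²) ≈ 2.8168e+06, ∠D ≈ 170.97°
∠L = 111.61° − 170.97° = -59.36°

-59.4°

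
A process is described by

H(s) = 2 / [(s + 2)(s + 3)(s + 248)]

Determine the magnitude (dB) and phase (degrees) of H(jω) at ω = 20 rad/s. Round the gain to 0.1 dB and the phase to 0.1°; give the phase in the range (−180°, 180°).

-94.1 dB, -170.4°

At s = jω = j20:
pole (s+2): 2 + j20 → |·| = √(2²+20²) = √404 ≈ 20.1, ∠ = arctan(20/2) ≈ 84.29°
pole (s+3): 3 + j20 → |·| = √(3²+20²) = √409 ≈ 20.224, ∠ = arctan(20/3) ≈ 81.47°
pole (s+248): 248 + j20 → |·| = √(248²+20²) = √61904 ≈ 248.81, ∠ = arctan(20/248) ≈ 4.61°
|H| = 2 / 1.0114e+05 ≈ 1.9775e-05
Gain = 20 log₁₀(1.9775e-05) ≈ -94.08 dB
∠H = 0.00° − 170.37° = -170.37°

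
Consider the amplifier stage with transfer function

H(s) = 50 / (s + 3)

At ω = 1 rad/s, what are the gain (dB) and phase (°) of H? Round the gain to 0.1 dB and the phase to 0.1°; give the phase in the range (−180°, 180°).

At s = jω = j1:
pole (s+3): 3 + j1 → |·| = √(3²+1²) = √10 ≈ 3.1623, ∠ = arctan(1/3) ≈ 18.43°
|H| = 50 / 3.1623 ≈ 15.811
Gain = 20 log₁₀(15.811) ≈ 23.98 dB
∠H = 0.00° − 18.43° = -18.43°

24.0 dB, -18.4°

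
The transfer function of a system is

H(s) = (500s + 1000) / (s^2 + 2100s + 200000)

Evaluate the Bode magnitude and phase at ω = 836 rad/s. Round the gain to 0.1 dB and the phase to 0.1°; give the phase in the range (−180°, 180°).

Substitute s = j836:
Numerator: 500(j836) + 1000 = 1000 + j418000
Denominator: (j836)^2 + 2100(j836) + 200000 = -498896 + j1755600
|N| = √(1000² + 418000²) ≈ 4.18e+05, ∠N ≈ 89.86°
|D| = √(498896² + 1755600²) ≈ 1.8251e+06, ∠D ≈ 105.86°
|H| = 4.18e+05 / 1.8251e+06 ≈ 0.22903
Gain = 20 log₁₀(0.22903) ≈ -12.80 dB
∠H = 89.86° − 105.86° = -16.00°

-12.8 dB, -16.0°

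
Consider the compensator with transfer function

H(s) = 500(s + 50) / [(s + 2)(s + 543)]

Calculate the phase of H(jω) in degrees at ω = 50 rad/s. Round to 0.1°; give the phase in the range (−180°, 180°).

At s = jω = j50:
zero (s+50): 50 + j50 → |·| = √(50²+50²) = √5000 ≈ 70.711, ∠ = arctan(50/50) ≈ 45.00°
pole (s+2): 2 + j50 → |·| = √(2²+50²) = √2504 ≈ 50.04, ∠ = arctan(50/2) ≈ 87.71°
pole (s+543): 543 + j50 → |·| = √(543²+50²) = √297349 ≈ 545.3, ∠ = arctan(50/543) ≈ 5.26°
∠H = 45.00° − 92.97° = -47.97°

-48.0°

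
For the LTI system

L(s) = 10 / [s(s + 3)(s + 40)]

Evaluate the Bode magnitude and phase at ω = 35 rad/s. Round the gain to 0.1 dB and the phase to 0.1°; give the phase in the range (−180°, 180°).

-76.3 dB, 143.7°

At s = jω = j35:
pole (s+3): 3 + j35 → |·| = √(3²+35²) = √1234 ≈ 35.128, ∠ = arctan(35/3) ≈ 85.10°
pole (s+40): 40 + j35 → |·| = √(40²+35²) = √2825 ≈ 53.151, ∠ = arctan(35/40) ≈ 41.19°
pole at origin: |s| = 35, ∠ = 90.00° (in denominator)
|L| = 10 / 65348 ≈ 0.00015303
Gain = 20 log₁₀(0.00015303) ≈ -76.30 dB
∠L = 0.00° − 216.29° = -216.29° ≡ 143.71° (principal value)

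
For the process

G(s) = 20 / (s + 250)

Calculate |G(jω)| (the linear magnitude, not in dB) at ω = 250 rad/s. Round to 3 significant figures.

Substitute s = j250:
Numerator: 20 = 20 + j0
Denominator: (j250) + 250 = 250 + j250
|N| = √(20² + 0²) ≈ 20, ∠N ≈ 0.00°
|D| = √(250² + 250²) ≈ 353.55, ∠D ≈ 45.00°
|G| = 20 / 353.55 ≈ 0.056569

0.0566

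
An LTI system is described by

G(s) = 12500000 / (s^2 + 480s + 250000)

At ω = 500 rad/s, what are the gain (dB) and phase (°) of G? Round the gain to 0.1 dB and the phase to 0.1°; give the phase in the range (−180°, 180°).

At s = jω = j500:
quadratic: (j500)² + 480·j500 + 250000 = 0 + j240000 → |·| ≈ 2.4e+05, ∠ ≈ 90.00°
|G| = 12500000 / 2.4e+05 ≈ 52.083
Gain = 20 log₁₀(52.083) ≈ 34.33 dB
∠G = 0.00° − 90.00° = -90.00°

34.3 dB, -90.0°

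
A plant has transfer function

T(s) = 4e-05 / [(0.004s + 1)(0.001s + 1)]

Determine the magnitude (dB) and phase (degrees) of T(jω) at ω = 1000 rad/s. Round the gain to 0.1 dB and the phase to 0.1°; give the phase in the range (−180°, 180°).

-103.3 dB, -121.0°

At ω = 1000 rad/s:
pole (1 + j1000·0.004) = 1 + j4 → |·| ≈ 4.1231, ∠ ≈ 75.96°
pole (1 + j1000·0.001) = 1 + j1 → |·| ≈ 1.4142, ∠ ≈ 45.00°
|T| = 4e-05 · 1 / (4.1231 · 1.4142) ≈ 6.86e-06
Gain = 20 log₁₀(6.86e-06) ≈ -103.27 dB
∠T = (0°) − (75.96° + 45.00°) = -120.96°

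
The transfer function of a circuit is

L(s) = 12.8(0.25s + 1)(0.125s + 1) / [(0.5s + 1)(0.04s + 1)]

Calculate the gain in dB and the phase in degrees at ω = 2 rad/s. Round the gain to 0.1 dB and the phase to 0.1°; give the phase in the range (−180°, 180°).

20.3 dB, -9.0°

At ω = 2 rad/s:
zero (1 + j2·0.25) = 1 + j0.5 → |·| ≈ 1.118, ∠ ≈ 26.57°
zero (1 + j2·0.125) = 1 + j0.25 → |·| ≈ 1.0308, ∠ ≈ 14.04°
pole (1 + j2·0.5) = 1 + j1 → |·| ≈ 1.4142, ∠ ≈ 45.00°
pole (1 + j2·0.04) = 1 + j0.08 → |·| ≈ 1.0032, ∠ ≈ 4.57°
|L| = 12.8 · 1.118 · 1.0308 / (1.4142 · 1.0032) ≈ 10.397
Gain = 20 log₁₀(10.397) ≈ 20.34 dB
∠L = (26.57° + 14.04°) − (45.00° + 4.57°) = -8.96°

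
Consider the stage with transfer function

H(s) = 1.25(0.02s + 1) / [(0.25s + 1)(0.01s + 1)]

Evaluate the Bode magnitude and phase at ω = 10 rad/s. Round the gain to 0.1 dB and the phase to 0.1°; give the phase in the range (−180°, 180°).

At ω = 10 rad/s:
zero (1 + j10·0.02) = 1 + j0.2 → |·| ≈ 1.0198, ∠ ≈ 11.31°
pole (1 + j10·0.25) = 1 + j2.5 → |·| ≈ 2.6926, ∠ ≈ 68.20°
pole (1 + j10·0.01) = 1 + j0.1 → |·| ≈ 1.005, ∠ ≈ 5.71°
|H| = 1.25 · 1.0198 / (2.6926 · 1.005) ≈ 0.47107
Gain = 20 log₁₀(0.47107) ≈ -6.54 dB
∠H = (11.31°) − (68.20° + 5.71°) = -62.60°

-6.5 dB, -62.6°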